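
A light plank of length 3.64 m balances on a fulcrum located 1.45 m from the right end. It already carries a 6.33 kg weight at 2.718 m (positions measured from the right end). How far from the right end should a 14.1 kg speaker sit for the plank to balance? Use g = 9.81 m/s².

x ≈ 0.881 m from the right end

Sum moments about the fulcrum (at 1.45 m from the right end) (the support reaction has zero arm there).
Weight: 6.33 × 9.81 = 62.1 N down at 2.718 m → arm 1.268 m, τ = 62.1 × 1.268 = 78.74 N·m counterclockwise.
Net moment of existing loads = 78.74 N·m counterclockwise.
The speaker weighs 14.1 × 9.81 = 138.3 N and must supply an equal clockwise moment, so its lever arm about the fulcrum is 78.74 / 138.3 = 0.569 m.
That puts it at 1.45 − 0.569 = 0.881 m from the right end.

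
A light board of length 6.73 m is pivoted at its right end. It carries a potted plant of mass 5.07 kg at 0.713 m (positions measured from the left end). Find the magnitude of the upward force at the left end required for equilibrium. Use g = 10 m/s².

F ≈ 45.3 N

About the right end:
Potted plant: 5.07 × 10 = 50.7 N down at 0.713 m → arm 6.017 m, τ = 50.7 × 6.017 = 305.1 N·m counterclockwise.
Net moment of the loads = 305.1 N·m counterclockwise.
The upward force F acts at the left end, arm 6.73 m, giving F × 6.73 clockwise.
Στ = 0 ⇒ F × 6.73 = 305.1 ⇒ F = 305.1 / 6.73 = 45.3 N.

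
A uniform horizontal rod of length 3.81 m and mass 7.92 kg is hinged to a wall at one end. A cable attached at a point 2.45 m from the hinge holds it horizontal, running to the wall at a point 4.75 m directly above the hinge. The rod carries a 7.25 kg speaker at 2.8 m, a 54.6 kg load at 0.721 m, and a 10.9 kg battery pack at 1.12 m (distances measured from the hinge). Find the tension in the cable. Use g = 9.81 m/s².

Choose the hinge as the axis so the unknown hinge reaction has zero arm there.
Beam weight: 7.92 × 9.81 = 77.7 N down at 1.905 m → arm 1.905 m, τ = 77.7 × 1.905 = 148 N·m clockwise.
Speaker: 7.25 × 9.81 = 71.12 N down at 2.8 m → arm 2.8 m, τ = 71.12 × 2.8 = 199.1 N·m clockwise.
Load: 54.6 × 9.81 = 535.6 N down at 0.721 m → arm 0.721 m, τ = 535.6 × 0.721 = 386.2 N·m clockwise.
Battery pack: 10.9 × 9.81 = 106.9 N down at 1.12 m → arm 1.12 m, τ = 106.9 × 1.12 = 119.7 N·m clockwise.
Total clockwise load moment = 853 N·m.
The cable tension T acts at 2.45 m; only its component perpendicular to the rod, T sinθ, produces torque. sinθ = h/√(h²+d²) = 4.75/√(4.75²+2.45²) = 0.8887.
Στ = 0 ⇒ T × 2.45 × 0.8887 = 853 ⇒ T = 853 / 2.177 = 392 N.

T ≈ 392 N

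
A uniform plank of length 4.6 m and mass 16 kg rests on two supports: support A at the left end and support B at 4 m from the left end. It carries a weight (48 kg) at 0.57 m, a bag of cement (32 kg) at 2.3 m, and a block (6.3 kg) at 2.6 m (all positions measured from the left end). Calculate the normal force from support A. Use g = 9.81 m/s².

R_A ≈ 626 N

Sum moments about support B (its reaction then has zero moment arm).
Beam weight: 16 × 9.81 = 157 N down at 2.3 m → arm 1.7 m, τ = 157 × 1.7 = 266.9 N·m counterclockwise.
Weight: 48 × 9.81 = 470.9 N down at 0.57 m → arm 3.43 m, τ = 470.9 × 3.43 = 1615 N·m counterclockwise.
Bag of cement: 32 × 9.81 = 313.9 N down at 2.3 m → arm 1.7 m, τ = 313.9 × 1.7 = 533.6 N·m counterclockwise.
Block: 6.3 × 9.81 = 61.8 N down at 2.6 m → arm 1.4 m, τ = 61.8 × 1.4 = 86.52 N·m counterclockwise.
Net load moment about support B = 2502 N·m counterclockwise.
Reaction R at support A is upward at 0 m, arm 4 m → moment R × 4 clockwise.
Balancing moments: R × 4 = 2502, giving R = 626 N.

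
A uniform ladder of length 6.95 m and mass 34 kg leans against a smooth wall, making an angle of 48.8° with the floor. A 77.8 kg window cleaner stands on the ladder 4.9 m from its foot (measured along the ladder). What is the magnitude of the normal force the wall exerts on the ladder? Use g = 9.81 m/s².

Taking torques about the foot of the ladder:
Ladder weight 34×9.81 = 333.5 N acts at 3.475 m along the ladder; its horizontal arm is 3.475·cos48.8° = 2.289 m → τ = 763.4 N·m clockwise.
Window cleaner: 77.8×9.81 = 763.2 N at 4.9 m → arm 3.228 m → τ = 2464 N·m clockwise.
Wall normal N acts horizontally at the top; its moment arm is the height L sinθ = 6.95·sin48.8° = 5.229 m, counterclockwise.
For rotational equilibrium, N × 5.229 = 3227, so N = 617 N.

N_wall ≈ 617 N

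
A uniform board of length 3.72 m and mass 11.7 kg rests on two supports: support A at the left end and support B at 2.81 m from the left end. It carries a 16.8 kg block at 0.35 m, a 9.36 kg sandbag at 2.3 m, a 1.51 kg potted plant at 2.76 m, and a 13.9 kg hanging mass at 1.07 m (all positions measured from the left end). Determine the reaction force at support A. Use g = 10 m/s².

R_A ≈ 290 N

Sum moments about support B (its reaction then has zero moment arm).
Beam weight: 11.7 × 10 = 117 N down at 1.86 m → arm 0.95 m, τ = 117 × 0.95 = 111.1 N·m counterclockwise.
Block: 16.8 × 10 = 168 N down at 0.35 m → arm 2.46 m, τ = 168 × 2.46 = 413.3 N·m counterclockwise.
Sandbag: 9.36 × 10 = 93.6 N down at 2.3 m → arm 0.51 m, τ = 93.6 × 0.51 = 47.74 N·m counterclockwise.
Potted plant: 1.51 × 10 = 15.1 N down at 2.76 m → arm 0.05 m, τ = 15.1 × 0.05 = 0.755 N·m counterclockwise.
Hanging mass: 13.9 × 10 = 139 N down at 1.07 m → arm 1.74 m, τ = 139 × 1.74 = 241.9 N·m counterclockwise.
Net load moment about support B = 814.8 N·m counterclockwise.
Reaction R at support A is upward at 0 m, arm 2.81 m → moment R × 2.81 clockwise.
For rotational equilibrium, R × 2.81 = 814.8, so R = 290 N.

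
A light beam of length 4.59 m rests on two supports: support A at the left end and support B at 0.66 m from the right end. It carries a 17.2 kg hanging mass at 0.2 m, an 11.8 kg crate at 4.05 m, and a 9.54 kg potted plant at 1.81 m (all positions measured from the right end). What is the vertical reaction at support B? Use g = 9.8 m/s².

R_B ≈ 270 N

Sum moments about support A (its reaction then has zero moment arm).
Hanging mass: 17.2 × 9.8 = 168.6 N down at 0.2 m → arm 4.39 m, τ = 168.6 × 4.39 = 740.2 N·m clockwise.
Crate: 11.8 × 9.8 = 115.6 N down at 4.05 m → arm 0.54 m, τ = 115.6 × 0.54 = 62.42 N·m clockwise.
Potted plant: 9.54 × 9.8 = 93.49 N down at 1.81 m → arm 2.78 m, τ = 93.49 × 2.78 = 259.9 N·m clockwise.
Net load moment about support A = 1063 N·m clockwise.
Reaction R at support B is upward at 0.66 m, arm 3.93 m → moment R × 3.93 counterclockwise.
For rotational equilibrium, R × 3.93 = 1063, so R = 270 N.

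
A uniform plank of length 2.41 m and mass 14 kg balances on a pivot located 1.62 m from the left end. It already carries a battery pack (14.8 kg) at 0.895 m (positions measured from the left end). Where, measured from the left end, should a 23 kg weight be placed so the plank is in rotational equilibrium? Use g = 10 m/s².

About the pivot (at 1.62 m from the left end):
Beam weight: 14 × 10 = 140 N down at 1.205 m → arm 0.415 m, τ = 140 × 0.415 = 58.1 N·m counterclockwise.
Battery pack: 14.8 × 10 = 148 N down at 0.895 m → arm 0.725 m, τ = 148 × 0.725 = 107.3 N·m counterclockwise.
Net moment of existing loads = 165.4 N·m counterclockwise.
The weight weighs 23 × 10 = 230 N and must supply an equal clockwise moment, so its lever arm about the pivot is 165.4 / 230 = 0.719 m.
That puts it at 1.62 + 0.719 = 2.34 m from the left end.

x ≈ 2.34 m from the left end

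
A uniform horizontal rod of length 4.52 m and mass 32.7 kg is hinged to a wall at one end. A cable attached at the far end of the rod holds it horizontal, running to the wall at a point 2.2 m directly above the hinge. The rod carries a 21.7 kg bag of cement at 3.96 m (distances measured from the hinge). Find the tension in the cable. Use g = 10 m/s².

Sum moments about the hinge (the unknown hinge reaction has zero arm there).
Beam weight: 32.7 × 10 = 327 N down at 2.26 m → arm 2.26 m, τ = 327 × 2.26 = 739 N·m clockwise.
Bag of cement: 21.7 × 10 = 217 N down at 3.96 m → arm 3.96 m, τ = 217 × 3.96 = 859.3 N·m clockwise.
Total clockwise load moment = 1598 N·m.
The cable tension T acts at 4.52 m; only its component perpendicular to the rod, T sinθ, produces torque. sinθ = h/√(h²+d²) = 2.2/√(2.2²+4.52²) = 0.4376.
Στ = 0 ⇒ T × 4.52 × 0.4376 = 1598 ⇒ T = 1598 / 1.978 = 808 N.

T ≈ 808 N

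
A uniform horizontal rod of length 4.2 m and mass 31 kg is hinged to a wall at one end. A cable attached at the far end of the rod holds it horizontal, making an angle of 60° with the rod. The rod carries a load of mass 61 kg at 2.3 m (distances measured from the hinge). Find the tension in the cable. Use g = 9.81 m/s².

T ≈ 554 N

Take moments about the hinge.
Beam weight: 31 × 9.81 = 304.1 N down at 2.1 m → arm 2.1 m, τ = 304.1 × 2.1 = 638.6 N·m clockwise.
Load: 61 × 9.81 = 598.4 N down at 2.3 m → arm 2.3 m, τ = 598.4 × 2.3 = 1376 N·m clockwise.
Total clockwise load moment = 2015 N·m.
The cable tension T acts at 4.2 m; only its component perpendicular to the rod, T sinθ, produces torque. sin 60° = 0.866.
Balancing moments: T × 4.2 × 0.866 = 2015, giving T = 2015 / 3.637 = 554 N.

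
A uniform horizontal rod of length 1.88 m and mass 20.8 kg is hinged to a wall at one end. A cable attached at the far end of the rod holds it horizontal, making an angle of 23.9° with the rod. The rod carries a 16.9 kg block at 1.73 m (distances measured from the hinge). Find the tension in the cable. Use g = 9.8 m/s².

Taking torques about the hinge:
Beam weight: 20.8 × 9.8 = 203.8 N down at 0.94 m → arm 0.94 m, τ = 203.8 × 0.94 = 191.6 N·m clockwise.
Block: 16.9 × 9.8 = 165.6 N down at 1.73 m → arm 1.73 m, τ = 165.6 × 1.73 = 286.5 N·m clockwise.
Total clockwise load moment = 478.1 N·m.
The cable tension T acts at 1.88 m; only its component perpendicular to the rod, T sinθ, produces torque. sin 23.9° = 0.4051.
Setting net torque to zero: T × 1.88 × 0.4051 = 478.1 → T = 478.1 / 0.7616 = 628 N.

T ≈ 628 N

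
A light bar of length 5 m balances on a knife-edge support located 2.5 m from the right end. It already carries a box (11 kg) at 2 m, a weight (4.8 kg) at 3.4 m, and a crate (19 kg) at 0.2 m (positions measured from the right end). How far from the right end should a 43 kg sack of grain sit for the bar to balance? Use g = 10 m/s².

Sum moments about the knife-edge support (at 2.5 m from the right end) (the support reaction has zero arm there).
Box: 11 × 10 = 110 N down at 2 m → arm 0.5 m, τ = 110 × 0.5 = 55 N·m clockwise.
Weight: 4.8 × 10 = 48 N down at 3.4 m → arm 0.9 m, τ = 48 × 0.9 = 43.2 N·m counterclockwise.
Crate: 19 × 10 = 190 N down at 0.2 m → arm 2.3 m, τ = 190 × 2.3 = 437 N·m clockwise.
Net moment of existing loads = 448.8 N·m clockwise.
The sack of grain weighs 43 × 10 = 430 N and must supply an equal counterclockwise moment, so its lever arm about the knife-edge support is 448.8 / 430 = 1.04 m.
That puts it at 2.5 + 1.04 = 3.54 m from the right end.

x ≈ 3.54 m from the right end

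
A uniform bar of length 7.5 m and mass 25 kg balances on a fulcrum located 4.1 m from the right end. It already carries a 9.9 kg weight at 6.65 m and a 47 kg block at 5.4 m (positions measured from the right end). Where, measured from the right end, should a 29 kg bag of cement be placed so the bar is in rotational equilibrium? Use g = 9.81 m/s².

x ≈ 1.42 m from the right end

Choose the fulcrum (at 4.1 m from the right end) as the axis so the support reaction has zero arm there.
Beam weight: 25 × 9.81 = 245.2 N down at 3.75 m → arm 0.35 m, τ = 245.2 × 0.35 = 85.82 N·m clockwise.
Weight: 9.9 × 9.81 = 97.12 N down at 6.65 m → arm 2.55 m, τ = 97.12 × 2.55 = 247.7 N·m counterclockwise.
Block: 47 × 9.81 = 461.1 N down at 5.4 m → arm 1.3 m, τ = 461.1 × 1.3 = 599.4 N·m counterclockwise.
Net moment of existing loads = 761.3 N·m counterclockwise.
The bag of cement weighs 29 × 9.81 = 284.5 N and must supply an equal clockwise moment, so its lever arm about the fulcrum is 761.3 / 284.5 = 2.68 m.
That puts it at 4.1 − 2.68 = 1.42 m from the right end.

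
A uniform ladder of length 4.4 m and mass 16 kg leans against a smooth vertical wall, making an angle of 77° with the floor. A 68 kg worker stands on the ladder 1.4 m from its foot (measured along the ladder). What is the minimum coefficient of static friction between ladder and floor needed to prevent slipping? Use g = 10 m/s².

Sum moments about the foot of the ladder (the floor normal and friction both act there and drop out).
Ladder weight 16×10 = 160 N acts at 2.2 m along the ladder; its horizontal arm is 2.2·cos77° = 0.4949 m → τ = 79.18 N·m clockwise.
Worker: 68×10 = 680 N at 1.4 m → arm 0.3149 m → τ = 214.1 N·m clockwise.
Wall normal N acts horizontally at the top; its moment arm is the height L sinθ = 4.4·sin77° = 4.287 m, counterclockwise.
Setting net torque to zero: N × 4.287 = 293.3 → N = 68.42 N.
ΣFx = 0 ⇒ f = N_wall = 68.42 N. ΣFy = 0 ⇒ N_floor = 840 N.
μ_min = f / N_floor = 68.42 / 840 = 0.0815.

μ_min ≈ 0.0815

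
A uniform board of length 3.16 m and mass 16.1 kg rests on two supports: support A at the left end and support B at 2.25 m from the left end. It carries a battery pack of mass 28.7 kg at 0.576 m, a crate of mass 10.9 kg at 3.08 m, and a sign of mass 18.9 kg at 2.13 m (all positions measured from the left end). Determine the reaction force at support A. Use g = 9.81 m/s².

About support B:
Beam weight: 16.1 × 9.81 = 157.9 N down at 1.58 m → arm 0.67 m, τ = 157.9 × 0.67 = 105.8 N·m counterclockwise.
Battery pack: 28.7 × 9.81 = 281.5 N down at 0.576 m → arm 1.674 m, τ = 281.5 × 1.674 = 471.2 N·m counterclockwise.
Crate: 10.9 × 9.81 = 106.9 N down at 3.08 m → arm 0.83 m, τ = 106.9 × 0.83 = 88.73 N·m clockwise.
Sign: 18.9 × 9.81 = 185.4 N down at 2.13 m → arm 0.12 m, τ = 185.4 × 0.12 = 22.25 N·m counterclockwise.
Net load moment about support B = 510.5 N·m counterclockwise.
Reaction R at support A is upward at 0 m, arm 2.25 m → moment R × 2.25 clockwise.
Setting net torque to zero: R × 2.25 = 510.5 → R = 227 N.

R_A ≈ 227 N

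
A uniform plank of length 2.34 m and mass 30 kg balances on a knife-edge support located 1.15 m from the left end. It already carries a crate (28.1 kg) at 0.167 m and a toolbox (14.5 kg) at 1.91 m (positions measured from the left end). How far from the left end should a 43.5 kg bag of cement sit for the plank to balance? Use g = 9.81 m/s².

x ≈ 1.52 m from the left end

Sum moments about the knife-edge support (at 1.15 m from the left end) (the support reaction has zero arm there).
Beam weight: 30 × 9.81 = 294.3 N down at 1.17 m → arm 0.02 m, τ = 294.3 × 0.02 = 5.886 N·m clockwise.
Crate: 28.1 × 9.81 = 275.7 N down at 0.167 m → arm 0.983 m, τ = 275.7 × 0.983 = 271 N·m counterclockwise.
Toolbox: 14.5 × 9.81 = 142.2 N down at 1.91 m → arm 0.76 m, τ = 142.2 × 0.76 = 108.1 N·m clockwise.
Net moment of existing loads = 157 N·m counterclockwise.
The bag of cement weighs 43.5 × 9.81 = 426.7 N and must supply an equal clockwise moment, so its lever arm about the knife-edge support is 157 / 426.7 = 0.368 m.
That puts it at 1.15 + 0.368 = 1.52 m from the left end.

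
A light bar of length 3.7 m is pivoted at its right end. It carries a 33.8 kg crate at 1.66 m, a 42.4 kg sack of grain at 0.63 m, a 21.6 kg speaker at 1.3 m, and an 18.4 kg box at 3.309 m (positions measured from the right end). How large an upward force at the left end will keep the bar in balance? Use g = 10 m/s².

Take moments about the right end.
Crate: 33.8 × 10 = 338 N down at 1.66 m → arm 1.66 m, τ = 338 × 1.66 = 561.1 N·m counterclockwise.
Sack of grain: 42.4 × 10 = 424 N down at 0.63 m → arm 0.63 m, τ = 424 × 0.63 = 267.1 N·m counterclockwise.
Speaker: 21.6 × 10 = 216 N down at 1.3 m → arm 1.3 m, τ = 216 × 1.3 = 280.8 N·m counterclockwise.
Box: 18.4 × 10 = 184 N down at 3.309 m → arm 3.309 m, τ = 184 × 3.309 = 608.9 N·m counterclockwise.
Net moment of the loads = 1718 N·m counterclockwise.
The upward force F acts at the left end, arm 3.7 m, giving F × 3.7 clockwise.
For rotational equilibrium, F × 3.7 = 1718, so F = 1718 / 3.7 = 464 N.

F ≈ 464 N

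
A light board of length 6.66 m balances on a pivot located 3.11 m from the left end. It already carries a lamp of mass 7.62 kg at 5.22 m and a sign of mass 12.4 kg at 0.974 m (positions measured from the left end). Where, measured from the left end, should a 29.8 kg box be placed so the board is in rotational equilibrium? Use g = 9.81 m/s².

Sum moments about the pivot (at 3.11 m from the left end) (the support reaction has zero arm there).
Lamp: 7.62 × 9.81 = 74.75 N down at 5.22 m → arm 2.11 m, τ = 74.75 × 2.11 = 157.7 N·m clockwise.
Sign: 12.4 × 9.81 = 121.6 N down at 0.974 m → arm 2.136 m, τ = 121.6 × 2.136 = 259.7 N·m counterclockwise.
Net moment of existing loads = 102 N·m counterclockwise.
The box weighs 29.8 × 9.81 = 292.3 N and must supply an equal clockwise moment, so its lever arm about the pivot is 102 / 292.3 = 0.349 m.
That puts it at 3.11 + 0.349 = 3.46 m from the left end.

x ≈ 3.46 m from the left end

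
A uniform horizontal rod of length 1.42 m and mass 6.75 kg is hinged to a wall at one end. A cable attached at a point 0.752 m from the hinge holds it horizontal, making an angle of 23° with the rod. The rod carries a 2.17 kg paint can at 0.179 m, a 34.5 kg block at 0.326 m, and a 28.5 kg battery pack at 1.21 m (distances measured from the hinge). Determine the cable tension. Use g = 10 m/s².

T ≈ 1730 N

Taking torques about the hinge:
Beam weight: 6.75 × 10 = 67.5 N down at 0.71 m → arm 0.71 m, τ = 67.5 × 0.71 = 47.92 N·m clockwise.
Paint can: 2.17 × 10 = 21.7 N down at 0.179 m → arm 0.179 m, τ = 21.7 × 0.179 = 3.884 N·m clockwise.
Block: 34.5 × 10 = 345 N down at 0.326 m → arm 0.326 m, τ = 345 × 0.326 = 112.5 N·m clockwise.
Battery pack: 28.5 × 10 = 285 N down at 1.21 m → arm 1.21 m, τ = 285 × 1.21 = 344.8 N·m clockwise.
Total clockwise load moment = 509.1 N·m.
The cable tension T acts at 0.752 m; only its component perpendicular to the rod, T sinθ, produces torque. sin 23° = 0.3907.
For rotational equilibrium, T × 0.752 × 0.3907 = 509.1, so T = 509.1 / 0.2938 = 1730 N.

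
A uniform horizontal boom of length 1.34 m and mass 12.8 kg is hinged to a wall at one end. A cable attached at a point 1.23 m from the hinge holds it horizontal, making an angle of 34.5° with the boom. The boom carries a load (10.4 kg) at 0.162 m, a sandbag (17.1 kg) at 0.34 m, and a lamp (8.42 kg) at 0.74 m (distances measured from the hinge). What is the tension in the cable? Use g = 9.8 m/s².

T ≈ 314 N

Choose the hinge as the axis so the unknown hinge reaction has zero arm there.
Beam weight: 12.8 × 9.8 = 125.4 N down at 0.67 m → arm 0.67 m, τ = 125.4 × 0.67 = 84.02 N·m clockwise.
Load: 10.4 × 9.8 = 101.9 N down at 0.162 m → arm 0.162 m, τ = 101.9 × 0.162 = 16.51 N·m clockwise.
Sandbag: 17.1 × 9.8 = 167.6 N down at 0.34 m → arm 0.34 m, τ = 167.6 × 0.34 = 56.98 N·m clockwise.
Lamp: 8.42 × 9.8 = 82.52 N down at 0.74 m → arm 0.74 m, τ = 82.52 × 0.74 = 61.06 N·m clockwise.
Total clockwise load moment = 218.6 N·m.
The cable tension T acts at 1.23 m; only its component perpendicular to the boom, T sinθ, produces torque. sin 34.5° = 0.5664.
Setting net torque to zero: T × 1.23 × 0.5664 = 218.6 → T = 218.6 / 0.6967 = 314 N.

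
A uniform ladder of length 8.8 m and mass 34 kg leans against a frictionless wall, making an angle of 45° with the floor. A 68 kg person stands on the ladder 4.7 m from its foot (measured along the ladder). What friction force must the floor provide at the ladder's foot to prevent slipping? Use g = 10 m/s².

f ≈ 533 N

Take moments about the foot of the ladder.
Ladder weight 34×10 = 340 N acts at 4.4 m along the ladder; its horizontal arm is 4.4·cos45° = 3.111 m → τ = 1058 N·m clockwise.
Person: 68×10 = 680 N at 4.7 m → arm 3.323 m → τ = 2260 N·m clockwise.
Wall normal N acts horizontally at the top; its moment arm is the height L sinθ = 8.8·sin45° = 6.223 m, counterclockwise.
Setting net torque to zero: N × 6.223 = 3318 → N = 533 N.
ΣFx = 0: friction at the foot balances the wall's push, so f = N_wall = 533 N.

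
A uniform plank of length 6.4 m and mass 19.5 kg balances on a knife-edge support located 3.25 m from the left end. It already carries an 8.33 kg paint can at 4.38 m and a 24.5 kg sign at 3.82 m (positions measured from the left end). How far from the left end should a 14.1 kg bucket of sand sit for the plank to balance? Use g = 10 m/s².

Choose the knife-edge support (at 3.25 m from the left end) as the axis so the support reaction has zero arm there.
Beam weight: 19.5 × 10 = 195 N down at 3.2 m → arm 0.05 m, τ = 195 × 0.05 = 9.75 N·m counterclockwise.
Paint can: 8.33 × 10 = 83.3 N down at 4.38 m → arm 1.13 m, τ = 83.3 × 1.13 = 94.13 N·m clockwise.
Sign: 24.5 × 10 = 245 N down at 3.82 m → arm 0.57 m, τ = 245 × 0.57 = 139.6 N·m clockwise.
Net moment of existing loads = 224 N·m clockwise.
The bucket of sand weighs 14.1 × 10 = 141 N and must supply an equal counterclockwise moment, so its lever arm about the knife-edge support is 224 / 141 = 1.59 m.
That puts it at 3.25 − 1.59 = 1.66 m from the left end.

x ≈ 1.66 m from the left end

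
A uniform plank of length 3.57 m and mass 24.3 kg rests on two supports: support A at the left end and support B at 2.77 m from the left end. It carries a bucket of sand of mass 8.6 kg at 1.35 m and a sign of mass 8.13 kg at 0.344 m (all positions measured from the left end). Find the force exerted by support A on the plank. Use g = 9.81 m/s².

R_A ≈ 198 N

Take moments about support B.
Beam weight: 24.3 × 9.81 = 238.4 N down at 1.785 m → arm 0.985 m, τ = 238.4 × 0.985 = 234.8 N·m counterclockwise.
Bucket of sand: 8.6 × 9.81 = 84.37 N down at 1.35 m → arm 1.42 m, τ = 84.37 × 1.42 = 119.8 N·m counterclockwise.
Sign: 8.13 × 9.81 = 79.76 N down at 0.344 m → arm 2.426 m, τ = 79.76 × 2.426 = 193.5 N·m counterclockwise.
Net load moment about support B = 548.1 N·m counterclockwise.
Reaction R at support A is upward at 0 m, arm 2.77 m → moment R × 2.77 clockwise.
Στ = 0 ⇒ R × 2.77 = 548.1 ⇒ R = 198 N.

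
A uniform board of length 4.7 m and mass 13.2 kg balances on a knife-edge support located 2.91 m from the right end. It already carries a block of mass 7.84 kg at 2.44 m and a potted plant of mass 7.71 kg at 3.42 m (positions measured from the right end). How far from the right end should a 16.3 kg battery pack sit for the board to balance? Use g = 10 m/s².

About the knife-edge support (at 2.91 m from the right end):
Beam weight: 13.2 × 10 = 132 N down at 2.35 m → arm 0.56 m, τ = 132 × 0.56 = 73.92 N·m clockwise.
Block: 7.84 × 10 = 78.4 N down at 2.44 m → arm 0.47 m, τ = 78.4 × 0.47 = 36.85 N·m clockwise.
Potted plant: 7.71 × 10 = 77.1 N down at 3.42 m → arm 0.51 m, τ = 77.1 × 0.51 = 39.32 N·m counterclockwise.
Net moment of existing loads = 71.45 N·m clockwise.
The battery pack weighs 16.3 × 10 = 163 N and must supply an equal counterclockwise moment, so its lever arm about the knife-edge support is 71.45 / 163 = 0.438 m.
That puts it at 2.91 + 0.438 = 3.35 m from the right end.

x ≈ 3.35 m from the right end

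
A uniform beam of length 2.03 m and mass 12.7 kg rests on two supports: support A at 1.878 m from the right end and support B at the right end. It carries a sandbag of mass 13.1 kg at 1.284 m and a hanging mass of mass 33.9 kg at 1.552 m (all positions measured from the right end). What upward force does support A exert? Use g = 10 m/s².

R_A ≈ 438 N

About support B:
Beam weight: 12.7 × 10 = 127 N down at 1.015 m → arm 1.015 m, τ = 127 × 1.015 = 128.9 N·m counterclockwise.
Sandbag: 13.1 × 10 = 131 N down at 1.284 m → arm 1.284 m, τ = 131 × 1.284 = 168.2 N·m counterclockwise.
Hanging mass: 33.9 × 10 = 339 N down at 1.552 m → arm 1.552 m, τ = 339 × 1.552 = 526.1 N·m counterclockwise.
Net load moment about support B = 823.2 N·m counterclockwise.
Reaction R at support A is upward at 1.878 m, arm 1.878 m → moment R × 1.878 clockwise.
Στ = 0 ⇒ R × 1.878 = 823.2 ⇒ R = 438 N.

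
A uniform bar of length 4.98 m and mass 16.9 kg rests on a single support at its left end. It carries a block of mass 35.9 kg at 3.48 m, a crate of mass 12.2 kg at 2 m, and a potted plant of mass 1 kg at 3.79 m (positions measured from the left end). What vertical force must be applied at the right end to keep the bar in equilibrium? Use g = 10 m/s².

F ≈ 392 N

Sum moments about the left end (the unknown pivot reaction has zero arm there).
Beam weight: 16.9 × 10 = 169 N down at 2.49 m → arm 2.49 m, τ = 169 × 2.49 = 420.8 N·m clockwise.
Block: 35.9 × 10 = 359 N down at 3.48 m → arm 3.48 m, τ = 359 × 3.48 = 1249 N·m clockwise.
Crate: 12.2 × 10 = 122 N down at 2 m → arm 2 m, τ = 122 × 2 = 244 N·m clockwise.
Potted plant: 1 × 10 = 10 N down at 3.79 m → arm 3.79 m, τ = 10 × 3.79 = 37.9 N·m clockwise.
Net moment of the loads = 1952 N·m clockwise.
The upward force F acts at the right end, arm 4.98 m, giving F × 4.98 counterclockwise.
Balancing moments: F × 4.98 = 1952, giving F = 1952 / 4.98 = 392 N.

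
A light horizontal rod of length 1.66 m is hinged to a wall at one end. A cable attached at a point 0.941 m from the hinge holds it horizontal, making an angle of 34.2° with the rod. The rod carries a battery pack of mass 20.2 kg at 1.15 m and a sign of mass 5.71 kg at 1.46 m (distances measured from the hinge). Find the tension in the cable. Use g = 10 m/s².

T ≈ 597 N

Sum moments about the hinge (the unknown hinge reaction has zero arm there).
Battery pack: 20.2 × 10 = 202 N down at 1.15 m → arm 1.15 m, τ = 202 × 1.15 = 232.3 N·m clockwise.
Sign: 5.71 × 10 = 57.1 N down at 1.46 m → arm 1.46 m, τ = 57.1 × 1.46 = 83.37 N·m clockwise.
Total clockwise load moment = 315.7 N·m.
The cable tension T acts at 0.941 m; only its component perpendicular to the rod, T sinθ, produces torque. sin 34.2° = 0.5621.
Στ = 0 ⇒ T × 0.941 × 0.5621 = 315.7 ⇒ T = 315.7 / 0.5289 = 597 N.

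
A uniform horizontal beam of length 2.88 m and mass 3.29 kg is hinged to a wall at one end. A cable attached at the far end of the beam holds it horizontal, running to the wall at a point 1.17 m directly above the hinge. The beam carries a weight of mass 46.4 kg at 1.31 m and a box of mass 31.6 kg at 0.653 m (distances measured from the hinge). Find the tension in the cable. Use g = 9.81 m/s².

T ≈ 780 N

About the hinge:
Beam weight: 3.29 × 9.81 = 32.27 N down at 1.44 m → arm 1.44 m, τ = 32.27 × 1.44 = 46.47 N·m clockwise.
Weight: 46.4 × 9.81 = 455.2 N down at 1.31 m → arm 1.31 m, τ = 455.2 × 1.31 = 596.3 N·m clockwise.
Box: 31.6 × 9.81 = 310 N down at 0.653 m → arm 0.653 m, τ = 310 × 0.653 = 202.4 N·m clockwise.
Total clockwise load moment = 845.2 N·m.
The cable tension T acts at 2.88 m; only its component perpendicular to the beam, T sinθ, produces torque. sinθ = h/√(h²+d²) = 1.17/√(1.17²+2.88²) = 0.3764.
Balancing moments: T × 2.88 × 0.3764 = 845.2, giving T = 845.2 / 1.084 = 780 N.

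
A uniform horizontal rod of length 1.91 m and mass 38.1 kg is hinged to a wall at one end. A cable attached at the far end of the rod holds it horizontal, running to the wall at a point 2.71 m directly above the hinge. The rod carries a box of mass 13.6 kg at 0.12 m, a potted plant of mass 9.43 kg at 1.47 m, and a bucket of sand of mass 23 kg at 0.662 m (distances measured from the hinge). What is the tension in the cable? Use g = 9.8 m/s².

Choose the hinge as the axis so the unknown hinge reaction has zero arm there.
Beam weight: 38.1 × 9.8 = 373.4 N down at 0.955 m → arm 0.955 m, τ = 373.4 × 0.955 = 356.6 N·m clockwise.
Box: 13.6 × 9.8 = 133.3 N down at 0.12 m → arm 0.12 m, τ = 133.3 × 0.12 = 16 N·m clockwise.
Potted plant: 9.43 × 9.8 = 92.41 N down at 1.47 m → arm 1.47 m, τ = 92.41 × 1.47 = 135.8 N·m clockwise.
Bucket of sand: 23 × 9.8 = 225.4 N down at 0.662 m → arm 0.662 m, τ = 225.4 × 0.662 = 149.2 N·m clockwise.
Total clockwise load moment = 657.6 N·m.
The cable tension T acts at 1.91 m; only its component perpendicular to the rod, T sinθ, produces torque. sinθ = h/√(h²+d²) = 2.71/√(2.71²+1.91²) = 0.8174.
Setting net torque to zero: T × 1.91 × 0.8174 = 657.6 → T = 657.6 / 1.561 = 421 N.

T ≈ 421 N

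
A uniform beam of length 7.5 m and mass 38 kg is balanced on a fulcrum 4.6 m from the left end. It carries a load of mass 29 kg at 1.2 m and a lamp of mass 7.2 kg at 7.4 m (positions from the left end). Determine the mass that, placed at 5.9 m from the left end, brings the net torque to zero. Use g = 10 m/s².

Choose the fulcrum (at 4.6 m from the left end) as the axis so the support reaction has zero arm there.
Beam weight: 38 × 10 = 380 N down at 3.75 m → arm 0.85 m, τ = 380 × 0.85 = 323 N·m counterclockwise.
Load: 29 × 10 = 290 N down at 1.2 m → arm 3.4 m, τ = 290 × 3.4 = 986 N·m counterclockwise.
Lamp: 7.2 × 10 = 72 N down at 7.4 m → arm 2.8 m, τ = 72 × 2.8 = 201.6 N·m clockwise.
Net moment of known loads = 1107 N·m counterclockwise.
An unknown mass m at 5.9 m has arm 1.3 m; its moment is m·g·1.3 clockwise.
Στ = 0 ⇒ m × 10 × 1.3 = 1107 ⇒ m = 1107 / (10 × 1.3) = 85.2 kg.

m ≈ 85.2 kg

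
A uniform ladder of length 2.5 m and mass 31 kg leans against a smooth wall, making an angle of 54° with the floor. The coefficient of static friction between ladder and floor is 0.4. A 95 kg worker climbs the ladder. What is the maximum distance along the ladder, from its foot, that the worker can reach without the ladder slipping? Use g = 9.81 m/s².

Take moments about the foot of the ladder.
Ladder weight 31×9.81 = 304.1 N acts at 1.25 m along the ladder; its horizontal arm is 1.25·cos54° = 0.7347 m → τ = 223.4 N·m clockwise.
Worker weight 95×9.81 = 932 N at distance d → arm d·cos54° → τ = 932·d·0.5878 clockwise.
Wall normal N at the top has arm L sinθ = 2.023 m counterclockwise, so Στ = 0 gives N·2.023 = 223.4 + 547.8·d.
ΣFy = 0 ⇒ N_floor = 1236 N, so the maximum friction is μ_s·N_floor = 0.4×1236 = 494.4 N. ΣFx = 0 ⇒ N_wall = f, so at the slipping point N = 494.4 N.
Substituting: 494.4×2.023 = 223.4 + 547.8·d ⇒ d = (1000 − 223.4) / 547.8 = 1.42 m.

d ≈ 1.42 m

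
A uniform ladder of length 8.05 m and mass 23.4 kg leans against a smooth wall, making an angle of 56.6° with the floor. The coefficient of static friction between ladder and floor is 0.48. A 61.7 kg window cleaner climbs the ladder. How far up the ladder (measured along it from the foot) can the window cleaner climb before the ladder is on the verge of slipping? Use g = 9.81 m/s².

d ≈ 6.56 m

Sum moments about the foot of the ladder (the floor normal and friction both act there and drop out).
Ladder weight 23.4×9.81 = 229.6 N acts at 4.025 m along the ladder; its horizontal arm is 4.025·cos56.6° = 2.216 m → τ = 508.8 N·m clockwise.
Window cleaner weight 61.7×9.81 = 605.3 N at distance d → arm d·cos56.6° → τ = 605.3·d·0.5505 clockwise.
Wall normal N at the top has arm L sinθ = 6.721 m counterclockwise, so Στ = 0 gives N·6.721 = 508.8 + 333.2·d.
ΣFy = 0 ⇒ N_floor = 834.9 N, so the maximum friction is μ_s·N_floor = 0.48×834.9 = 400.8 N. ΣFx = 0 ⇒ N_wall = f, so at the slipping point N = 400.8 N.
Substituting: 400.8×6.721 = 508.8 + 333.2·d ⇒ d = (2694 − 508.8) / 333.2 = 6.56 m.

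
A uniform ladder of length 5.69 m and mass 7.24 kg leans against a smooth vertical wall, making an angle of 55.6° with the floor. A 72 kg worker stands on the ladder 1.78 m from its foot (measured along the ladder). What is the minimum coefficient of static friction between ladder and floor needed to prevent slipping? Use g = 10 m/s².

Sum moments about the foot of the ladder (the floor normal and friction both act there and drop out).
Ladder weight 7.24×10 = 72.4 N acts at 2.845 m along the ladder; its horizontal arm is 2.845·cos55.6° = 1.607 m → τ = 116.3 N·m clockwise.
Worker: 72×10 = 720 N at 1.78 m → arm 1.006 m → τ = 724.3 N·m clockwise.
Wall normal N acts horizontally at the top; its moment arm is the height L sinθ = 5.69·sin55.6° = 4.695 m, counterclockwise.
Setting net torque to zero: N × 4.695 = 840.6 → N = 179 N.
ΣFx = 0 ⇒ f = N_wall = 179 N. ΣFy = 0 ⇒ N_floor = 792.4 N.
μ_min = f / N_floor = 179 / 792.4 = 0.226.

μ_min ≈ 0.226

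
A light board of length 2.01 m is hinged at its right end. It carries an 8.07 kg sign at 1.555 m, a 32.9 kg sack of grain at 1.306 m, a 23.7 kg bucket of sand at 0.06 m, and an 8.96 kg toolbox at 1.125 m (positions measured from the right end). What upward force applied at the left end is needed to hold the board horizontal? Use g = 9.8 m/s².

About the right end:
Sign: 8.07 × 9.8 = 79.09 N down at 1.555 m → arm 1.555 m, τ = 79.09 × 1.555 = 123 N·m counterclockwise.
Sack of grain: 32.9 × 9.8 = 322.4 N down at 1.306 m → arm 1.306 m, τ = 322.4 × 1.306 = 421.1 N·m counterclockwise.
Bucket of sand: 23.7 × 9.8 = 232.3 N down at 0.06 m → arm 0.06 m, τ = 232.3 × 0.06 = 13.94 N·m counterclockwise.
Toolbox: 8.96 × 9.8 = 87.81 N down at 1.125 m → arm 1.125 m, τ = 87.81 × 1.125 = 98.79 N·m counterclockwise.
Net moment of the loads = 656.8 N·m counterclockwise.
The upward force F acts at the left end, arm 2.01 m, giving F × 2.01 clockwise.
Balancing moments: F × 2.01 = 656.8, giving F = 656.8 / 2.01 = 327 N.

F ≈ 327 N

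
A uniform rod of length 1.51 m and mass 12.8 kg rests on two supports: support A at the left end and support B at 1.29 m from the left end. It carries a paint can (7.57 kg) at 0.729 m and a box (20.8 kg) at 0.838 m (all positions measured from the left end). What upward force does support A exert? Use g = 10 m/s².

Choose support B as the axis so its reaction then has zero moment arm.
Beam weight: 12.8 × 10 = 128 N down at 0.755 m → arm 0.535 m, τ = 128 × 0.535 = 68.48 N·m counterclockwise.
Paint can: 7.57 × 10 = 75.7 N down at 0.729 m → arm 0.561 m, τ = 75.7 × 0.561 = 42.47 N·m counterclockwise.
Box: 20.8 × 10 = 208 N down at 0.838 m → arm 0.452 m, τ = 208 × 0.452 = 94.02 N·m counterclockwise.
Net load moment about support B = 205 N·m counterclockwise.
Reaction R at support A is upward at 0 m, arm 1.29 m → moment R × 1.29 clockwise.
For rotational equilibrium, R × 1.29 = 205, so R = 159 N.

R_A ≈ 159 N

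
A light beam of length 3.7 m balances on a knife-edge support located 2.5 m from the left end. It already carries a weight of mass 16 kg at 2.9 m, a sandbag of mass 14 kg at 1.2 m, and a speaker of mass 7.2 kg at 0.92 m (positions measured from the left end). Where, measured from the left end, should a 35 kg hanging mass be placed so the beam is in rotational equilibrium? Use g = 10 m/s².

Taking torques about the knife-edge support (at 2.5 m from the left end):
Weight: 16 × 10 = 160 N down at 2.9 m → arm 0.4 m, τ = 160 × 0.4 = 64 N·m clockwise.
Sandbag: 14 × 10 = 140 N down at 1.2 m → arm 1.3 m, τ = 140 × 1.3 = 182 N·m counterclockwise.
Speaker: 7.2 × 10 = 72 N down at 0.92 m → arm 1.58 m, τ = 72 × 1.58 = 113.8 N·m counterclockwise.
Net moment of existing loads = 231.8 N·m counterclockwise.
The hanging mass weighs 35 × 10 = 350 N and must supply an equal clockwise moment, so its lever arm about the knife-edge support is 231.8 / 350 = 0.662 m.
That puts it at 2.5 + 0.662 = 3.16 m from the left end.

x ≈ 3.16 m from the left end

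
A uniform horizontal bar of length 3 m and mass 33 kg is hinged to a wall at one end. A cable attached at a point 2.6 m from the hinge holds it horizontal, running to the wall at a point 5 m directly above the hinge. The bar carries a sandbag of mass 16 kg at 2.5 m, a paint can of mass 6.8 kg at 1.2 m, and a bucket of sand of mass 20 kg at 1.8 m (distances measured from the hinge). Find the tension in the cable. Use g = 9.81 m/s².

T ≈ 568 N

Taking torques about the hinge:
Beam weight: 33 × 9.81 = 323.7 N down at 1.5 m → arm 1.5 m, τ = 323.7 × 1.5 = 485.5 N·m clockwise.
Sandbag: 16 × 9.81 = 157 N down at 2.5 m → arm 2.5 m, τ = 157 × 2.5 = 392.5 N·m clockwise.
Paint can: 6.8 × 9.81 = 66.71 N down at 1.2 m → arm 1.2 m, τ = 66.71 × 1.2 = 80.05 N·m clockwise.
Bucket of sand: 20 × 9.81 = 196.2 N down at 1.8 m → arm 1.8 m, τ = 196.2 × 1.8 = 353.2 N·m clockwise.
Total clockwise load moment = 1311 N·m.
The cable tension T acts at 2.6 m; only its component perpendicular to the bar, T sinθ, produces torque. sinθ = h/√(h²+d²) = 5/√(5²+2.6²) = 0.8872.
Setting net torque to zero: T × 2.6 × 0.8872 = 1311 → T = 1311 / 2.307 = 568 N.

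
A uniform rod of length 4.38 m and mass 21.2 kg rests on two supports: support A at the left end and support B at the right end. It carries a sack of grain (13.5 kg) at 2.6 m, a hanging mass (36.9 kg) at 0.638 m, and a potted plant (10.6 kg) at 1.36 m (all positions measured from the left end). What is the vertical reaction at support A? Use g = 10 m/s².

R_A ≈ 549 N

Take moments about support B.
Beam weight: 21.2 × 10 = 212 N down at 2.19 m → arm 2.19 m, τ = 212 × 2.19 = 464.3 N·m counterclockwise.
Sack of grain: 13.5 × 10 = 135 N down at 2.6 m → arm 1.78 m, τ = 135 × 1.78 = 240.3 N·m counterclockwise.
Hanging mass: 36.9 × 10 = 369 N down at 0.638 m → arm 3.742 m, τ = 369 × 3.742 = 1381 N·m counterclockwise.
Potted plant: 10.6 × 10 = 106 N down at 1.36 m → arm 3.02 m, τ = 106 × 3.02 = 320.1 N·m counterclockwise.
Net load moment about support B = 2406 N·m counterclockwise.
Reaction R at support A is upward at 0 m, arm 4.38 m → moment R × 4.38 clockwise.
For rotational equilibrium, R × 4.38 = 2406, so R = 549 N.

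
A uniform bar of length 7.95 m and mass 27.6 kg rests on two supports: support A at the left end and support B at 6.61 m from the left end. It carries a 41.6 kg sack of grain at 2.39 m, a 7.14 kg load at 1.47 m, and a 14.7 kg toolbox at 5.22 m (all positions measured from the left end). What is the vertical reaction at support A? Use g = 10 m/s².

Sum moments about support B (its reaction then has zero moment arm).
Beam weight: 27.6 × 10 = 276 N down at 3.975 m → arm 2.635 m, τ = 276 × 2.635 = 727.3 N·m counterclockwise.
Sack of grain: 41.6 × 10 = 416 N down at 2.39 m → arm 4.22 m, τ = 416 × 4.22 = 1756 N·m counterclockwise.
Load: 7.14 × 10 = 71.4 N down at 1.47 m → arm 5.14 m, τ = 71.4 × 5.14 = 367 N·m counterclockwise.
Toolbox: 14.7 × 10 = 147 N down at 5.22 m → arm 1.39 m, τ = 147 × 1.39 = 204.3 N·m counterclockwise.
Net load moment about support B = 3055 N·m counterclockwise.
Reaction R at support A is upward at 0 m, arm 6.61 m → moment R × 6.61 clockwise.
Balancing moments: R × 6.61 = 3055, giving R = 462 N.

R_A ≈ 462 N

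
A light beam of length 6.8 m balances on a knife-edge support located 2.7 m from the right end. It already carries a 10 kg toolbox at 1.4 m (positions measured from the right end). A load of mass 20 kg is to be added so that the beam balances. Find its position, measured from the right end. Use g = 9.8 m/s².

x ≈ 3.35 m from the right end

Choose the knife-edge support (at 2.7 m from the right end) as the axis so the support reaction has zero arm there.
Toolbox: 10 × 9.8 = 98 N down at 1.4 m → arm 1.3 m, τ = 98 × 1.3 = 127.4 N·m clockwise.
Net moment of existing loads = 127.4 N·m clockwise.
The load weighs 20 × 9.8 = 196 N and must supply an equal counterclockwise moment, so its lever arm about the knife-edge support is 127.4 / 196 = 0.65 m.
That puts it at 2.7 + 0.65 = 3.35 m from the right end.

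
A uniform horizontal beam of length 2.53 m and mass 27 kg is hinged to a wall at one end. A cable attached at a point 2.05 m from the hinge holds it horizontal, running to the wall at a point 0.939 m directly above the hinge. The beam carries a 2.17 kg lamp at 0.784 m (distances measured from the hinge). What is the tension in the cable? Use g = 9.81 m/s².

Taking torques about the hinge:
Beam weight: 27 × 9.81 = 264.9 N down at 1.265 m → arm 1.265 m, τ = 264.9 × 1.265 = 335.1 N·m clockwise.
Lamp: 2.17 × 9.81 = 21.29 N down at 0.784 m → arm 0.784 m, τ = 21.29 × 0.784 = 16.69 N·m clockwise.
Total clockwise load moment = 351.8 N·m.
The cable tension T acts at 2.05 m; only its component perpendicular to the beam, T sinθ, produces torque. sinθ = h/√(h²+d²) = 0.939/√(0.939²+2.05²) = 0.4164.
Setting net torque to zero: T × 2.05 × 0.4164 = 351.8 → T = 351.8 / 0.8536 = 412 N.

T ≈ 412 N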